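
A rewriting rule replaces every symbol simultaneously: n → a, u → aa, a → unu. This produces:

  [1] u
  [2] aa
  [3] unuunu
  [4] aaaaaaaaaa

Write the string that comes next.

unuunuunuunuunuunuunuunuunuunu

Rewriting each symbol of aaaaaaaaaa: a→unu, a→unu, a→unu, a→unu, a→unu, a→unu, a→unu, a→unu, a→unu, a→unu, which concatenates to unu unu unu unu unu unu unu unu unu unu.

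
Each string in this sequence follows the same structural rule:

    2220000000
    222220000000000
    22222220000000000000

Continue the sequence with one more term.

2222222220000000000000000

Each string has the form 2^{2n-1} 0^{3n+1}, where the shown terms are n = 2, 3, 4.
For the next term, n = 5, so the run lengths are 9, 16.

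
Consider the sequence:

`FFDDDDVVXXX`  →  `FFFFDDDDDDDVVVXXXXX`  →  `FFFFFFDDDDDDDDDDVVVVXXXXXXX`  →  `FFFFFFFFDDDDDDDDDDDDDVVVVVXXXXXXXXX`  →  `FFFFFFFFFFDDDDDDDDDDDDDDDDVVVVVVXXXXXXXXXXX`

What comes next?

Term n consists of 2n F's, followed by 3n+1 D's, followed by n+1 V's, followed by 2n+1 X's (n = 1, 2, …).
Setting n = 6 gives 12, 19, 7, 13 characters in each block.

FFFFFFFFFFFFDDDDDDDDDDDDDDDDDDDVVVVVVVXXXXXXXXXXXXX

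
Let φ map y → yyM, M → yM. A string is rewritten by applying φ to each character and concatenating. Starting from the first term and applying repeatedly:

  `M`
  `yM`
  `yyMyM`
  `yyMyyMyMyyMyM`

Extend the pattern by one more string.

φ(yyMyyMyMyyMyM) expands symbol-by-symbol to yyM yyM yM yyM yyM yM yyM yM yyM yyM yM yyM yM; joining the 13 pieces gives the next term.

yyMyyMyMyyMyyMyMyyMyMyyMyyMyMyyMyM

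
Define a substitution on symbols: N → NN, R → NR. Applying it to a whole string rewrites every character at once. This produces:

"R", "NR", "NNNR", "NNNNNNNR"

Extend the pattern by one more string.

Rewriting each symbol of NNNNNNNR: N→NN, N→NN, N→NN, N→NN, N→NN, N→NN, N→NN, R→NR, which concatenates to NN NN NN NN NN NN NN NR.

NNNNNNNNNNNNNNNR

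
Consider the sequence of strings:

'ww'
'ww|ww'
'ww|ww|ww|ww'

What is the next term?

s(k+1) = s(k)·|·s(k) — each term doubles the last with '|' between the halves.
So the next term is two copies of ww|ww|ww|ww with '|' between the halves.

ww|ww|ww|ww|ww|ww|ww|ww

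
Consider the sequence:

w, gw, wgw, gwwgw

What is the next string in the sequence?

wgwgwwgw

Each term (from the third on) is the two preceding terms concatenated in order: term 3 = w·gw = wgw.
Continuing: wgw · gwwgw gives term 5.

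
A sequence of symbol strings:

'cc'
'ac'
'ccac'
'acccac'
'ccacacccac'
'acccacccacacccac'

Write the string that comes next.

ccacacccacacccacccacacccac

This is a Fibonacci-style word recurrence s(k) = s(k−2)·s(k−1): e.g. cc·ac = ccac.
The next term joins ccacacccac and acccacccacacccac.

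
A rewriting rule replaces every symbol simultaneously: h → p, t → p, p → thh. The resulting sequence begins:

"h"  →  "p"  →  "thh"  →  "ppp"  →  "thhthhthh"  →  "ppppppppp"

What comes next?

thhthhthhthhthhthhthhthhthh

Rewriting each symbol of ppppppppp: p→thh, p→thh, p→thh, p→thh, p→thh, p→thh, p→thh, p→thh, p→thh, which concatenates to thh thh thh thh thh thh thh thh thh.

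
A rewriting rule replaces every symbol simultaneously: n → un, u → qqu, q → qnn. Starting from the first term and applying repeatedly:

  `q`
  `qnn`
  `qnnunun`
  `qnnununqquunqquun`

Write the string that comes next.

φ(qnnununqquunqquun) expands symbol-by-symbol to qnn un un qqu un qqu un qnn qnn qqu qqu un qnn qnn qqu qqu un; joining the 17 pieces gives the next term.

qnnununqquunqquunqnnqnnqquqquunqnnqnnqquqquun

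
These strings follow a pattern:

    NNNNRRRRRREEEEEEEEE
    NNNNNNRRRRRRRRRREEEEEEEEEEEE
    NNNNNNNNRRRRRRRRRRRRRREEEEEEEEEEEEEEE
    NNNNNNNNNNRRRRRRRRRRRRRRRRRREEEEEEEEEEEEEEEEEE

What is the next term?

Term n consists of 2n N's, followed by 4n-2 R's, followed by 3n+3 E's, where the shown terms are n = 2, 3, 4, 5.
At n = 6 the blocks have lengths 12, 22, 21.

NNNNNNNNNNNNRRRRRRRRRRRRRRRRRRRRRREEEEEEEEEEEEEEEEEEEEE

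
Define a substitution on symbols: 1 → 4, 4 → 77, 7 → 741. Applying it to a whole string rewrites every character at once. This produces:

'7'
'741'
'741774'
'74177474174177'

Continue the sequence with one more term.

74177474174177741774741774741741

Applying the rule to each of the 14 symbols of 74177474174177 gives the pieces 741 77 4 741 741 77 741 77 4 741 77 4 741 741, which concatenate to the answer.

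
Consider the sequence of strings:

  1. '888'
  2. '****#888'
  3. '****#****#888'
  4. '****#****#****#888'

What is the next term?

Each term is the previous one with ****# prepended.
Applying this once more to ****#****#****#888:

****#****#****#****#888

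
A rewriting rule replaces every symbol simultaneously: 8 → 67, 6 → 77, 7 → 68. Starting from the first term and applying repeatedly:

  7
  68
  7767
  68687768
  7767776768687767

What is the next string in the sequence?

Replace each of the 16 characters of 7767776768687767 in place — 68 68 77 68 68 68 77 68 77 67 77 67 68 68 77 68 — and concatenate.

68687768686877687767776768687768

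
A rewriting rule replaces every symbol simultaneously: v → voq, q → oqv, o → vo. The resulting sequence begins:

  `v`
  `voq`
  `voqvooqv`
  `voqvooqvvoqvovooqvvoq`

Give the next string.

φ(voqvooqvvoqvovooqvvoq) expands symbol-by-symbol to voq vo oqv voq vo vo oqv voq voq vo oqv voq vo voq vo vo oqv voq voq vo oqv; joining the 21 pieces gives the next term.

voqvooqvvoqvovooqvvoqvoqvooqvvoqvovoqvovooqvvoqvoqvooqv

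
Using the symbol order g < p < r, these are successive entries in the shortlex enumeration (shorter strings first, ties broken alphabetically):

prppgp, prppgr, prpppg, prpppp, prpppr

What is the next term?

Find the rightmost character of prpppr below r, bump it to the next letter, and reset everything to its right to g.

prpprg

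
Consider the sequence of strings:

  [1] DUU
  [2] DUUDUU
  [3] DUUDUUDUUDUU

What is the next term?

DUUDUUDUUDUUDUUDUUDUUDUU

s(k+1) = s(k)·s(k) — each term doubles the last.
So the next term is two copies of DUUDUUDUUDUU.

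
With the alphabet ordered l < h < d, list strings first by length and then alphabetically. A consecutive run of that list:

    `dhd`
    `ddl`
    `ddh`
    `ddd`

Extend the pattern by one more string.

ddd is the last string of length 3, so the next is the first of length 4: l repeated 4 times.

llll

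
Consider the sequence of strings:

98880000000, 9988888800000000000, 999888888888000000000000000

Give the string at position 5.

9999988888888888888800000000000000000000000

The n-th term is n 9's then 3n 8's then 4n+3 0's (n = 1, 2, …).
For term 5, n = 5, so the run lengths are 5, 15, 23.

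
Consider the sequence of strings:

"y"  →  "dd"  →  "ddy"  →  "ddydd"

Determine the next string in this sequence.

From term 3 onward, concatenate the last term with the second-to-last: dd·y = ddy, ddy·dd = ddydd, …
The next term joins ddydd and ddy.

ddyddddy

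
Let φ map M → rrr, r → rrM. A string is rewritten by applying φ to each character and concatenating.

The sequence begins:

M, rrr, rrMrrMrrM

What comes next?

Apply φ to rrMrrMrrM symbol by symbol: r→rrM, r→rrM, M→rrr, r→rrM, r→rrM, M→rrr, r→rrM, r→rrM, M→rrr; joined: rrM rrM rrr rrM rrM rrr rrM rrM rrr.

rrMrrMrrrrrMrrMrrrrrMrrMrrr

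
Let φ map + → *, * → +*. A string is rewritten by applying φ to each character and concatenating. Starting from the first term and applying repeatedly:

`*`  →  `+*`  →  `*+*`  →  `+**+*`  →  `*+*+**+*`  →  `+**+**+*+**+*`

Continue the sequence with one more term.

Rewriting the 13 symbols of +**+**+*+**+* one by one yields * +* +* * +* +* * +* * +* +* * +*; concatenated:

*+*+**+*+**+**+*+**+*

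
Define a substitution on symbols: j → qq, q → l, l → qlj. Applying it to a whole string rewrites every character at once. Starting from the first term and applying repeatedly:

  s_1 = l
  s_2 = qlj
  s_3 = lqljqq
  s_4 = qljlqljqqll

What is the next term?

Expanding qljlqljqqll: q→l, l→qlj, j→qq, l→qlj, q→l, l→qlj, j→qq, q→l, q→l, l→qlj, l→qlj. Concatenated: l qlj qq qlj l qlj qq l l qlj qlj.

lqljqqqljlqljqqllqljqlj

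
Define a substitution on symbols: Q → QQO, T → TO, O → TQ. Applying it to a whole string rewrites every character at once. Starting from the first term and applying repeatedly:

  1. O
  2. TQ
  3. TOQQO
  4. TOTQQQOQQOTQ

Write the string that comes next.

Expanding TOTQQQOQQOTQ: T→TO, O→TQ, T→TO, Q→QQO, Q→QQO, Q→QQO, O→TQ, Q→QQO, Q→QQO, O→TQ, T→TO, Q→QQO. Concatenated: TO TQ TO QQO QQO QQO TQ QQO QQO TQ TO QQO.

TOTQTOQQOQQOQQOTQQQOQQOTQTOQQO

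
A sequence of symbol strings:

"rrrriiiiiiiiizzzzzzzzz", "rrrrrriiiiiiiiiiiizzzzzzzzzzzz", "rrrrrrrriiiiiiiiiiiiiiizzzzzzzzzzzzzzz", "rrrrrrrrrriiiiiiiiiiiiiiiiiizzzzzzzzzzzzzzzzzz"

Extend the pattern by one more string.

rrrrrrrrrrrriiiiiiiiiiiiiiiiiiiiizzzzzzzzzzzzzzzzzzzzz

The n-th term is 2n-2 r's then 3n i's then 3n z's, where the shown terms are n = 3, 4, 5, 6.
Setting n = 7 gives 12, 21, 21 characters in each block.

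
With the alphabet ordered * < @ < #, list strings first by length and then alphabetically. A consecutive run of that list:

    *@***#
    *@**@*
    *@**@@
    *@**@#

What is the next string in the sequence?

*@**#*

Treat *@**@# as a base-3 numeral over the given alphabet and add one, carrying through any trailing #'s.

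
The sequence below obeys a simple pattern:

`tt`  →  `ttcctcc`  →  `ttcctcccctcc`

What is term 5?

Each term is the previous one with cctcc appended.
From ttcctcccctcc, 2 further steps: ttcctcccctcc → ttcctcccctcccctcc → (answer).

ttcctcccctcccctcccctcc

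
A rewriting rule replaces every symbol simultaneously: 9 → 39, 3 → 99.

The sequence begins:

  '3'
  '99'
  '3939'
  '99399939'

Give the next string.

Apply φ to 99399939 symbol by symbol: 9→39, 9→39, 3→99, 9→39, 9→39, 9→39, 3→99, 9→39; joined: 39 39 99 39 39 39 99 39.

3939993939399939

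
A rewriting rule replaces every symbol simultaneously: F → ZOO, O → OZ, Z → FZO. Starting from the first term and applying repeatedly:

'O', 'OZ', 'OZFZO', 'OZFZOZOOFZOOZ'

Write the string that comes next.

Rewriting the 13 symbols of OZFZOZOOFZOOZ one by one yields OZ FZO ZOO FZO OZ FZO OZ OZ ZOO FZO OZ OZ FZO; concatenated:

OZFZOZOOFZOOZFZOOZOZZOOFZOOZOZFZO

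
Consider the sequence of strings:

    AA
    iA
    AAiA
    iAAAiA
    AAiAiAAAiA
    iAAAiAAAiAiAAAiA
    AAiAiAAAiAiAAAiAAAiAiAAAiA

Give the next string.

Each term (from the third on) is the two preceding terms concatenated in order: term 3 = AA·iA = AAiA.
So term 8 is iAAAiAAAiAiAAAiA·AAiAiAAAiAiAAAiAAAiAiAAAiA.

iAAAiAAAiAiAAAiAAAiAiAAAiAiAAAiAAAiAiAAAiA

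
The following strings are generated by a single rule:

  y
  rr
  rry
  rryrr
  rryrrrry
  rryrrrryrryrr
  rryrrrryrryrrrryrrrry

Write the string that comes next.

rryrrrryrryrrrryrrrryrryrrrryrryrr

Each term (from the third on) is the previous term followed by the one before it: term 3 = rr·y = rry.
So term 8 is rryrrrryrryrrrryrrrry·rryrrrryrryrr.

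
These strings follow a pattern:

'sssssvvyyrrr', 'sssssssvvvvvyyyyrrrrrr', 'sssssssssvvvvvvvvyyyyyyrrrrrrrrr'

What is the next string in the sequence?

Reading off run lengths: s runs 5, 7, 9; v runs 2, 5, 8; y runs 2, 4, 6; r runs 3, 6, 9 — each is linear in n (n = 1, 2, …).
At n = 4 the blocks have lengths 11, 11, 8, 12.

sssssssssssvvvvvvvvvvvyyyyyyyyrrrrrrrrrrrr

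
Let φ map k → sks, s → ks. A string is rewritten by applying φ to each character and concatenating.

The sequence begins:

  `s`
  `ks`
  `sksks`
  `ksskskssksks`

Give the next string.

sksksksskskssksksksskskssksks

Apply φ to ksskskssksks symbol by symbol: k→sks, s→ks, s→ks, k→sks, s→ks, k→sks, s→ks, s→ks, k→sks, s→ks, k→sks, s→ks; joined: sks ks ks sks ks sks ks ks sks ks sks ks.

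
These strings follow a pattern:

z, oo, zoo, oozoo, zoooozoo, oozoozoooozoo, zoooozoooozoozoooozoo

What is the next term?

oozoozoooozoozoooozoooozoozoooozoo

This is a Fibonacci-style word recurrence s(k) = s(k−2)·s(k−1): e.g. z·oo = zoo.
Continuing: oozoozoooozoo · zoooozoooozoozoooozoo gives term 8.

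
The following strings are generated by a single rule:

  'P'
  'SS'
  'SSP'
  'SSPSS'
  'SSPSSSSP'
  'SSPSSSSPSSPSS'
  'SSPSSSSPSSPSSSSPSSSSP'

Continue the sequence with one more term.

SSPSSSSPSSPSSSSPSSSSPSSPSSSSPSSPSS

Each term (from the third on) is the previous term followed by the one before it: term 3 = SS·P = SSP.
Continuing: SSPSSSSPSSPSSSSPSSSSP · SSPSSSSPSSPSS gives term 8.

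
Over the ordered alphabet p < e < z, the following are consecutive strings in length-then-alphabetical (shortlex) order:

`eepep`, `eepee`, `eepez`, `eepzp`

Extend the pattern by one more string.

eepze

Find the rightmost character of eepzp below z, bump it to the next letter, and reset everything to its right to p.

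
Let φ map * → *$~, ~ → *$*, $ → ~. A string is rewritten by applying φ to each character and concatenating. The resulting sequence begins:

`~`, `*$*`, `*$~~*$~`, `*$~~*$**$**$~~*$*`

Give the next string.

Replace each of the 17 characters of *$~~*$**$**$~~*$* in place — *$~ ~ *$* *$* *$~ ~ *$~ *$~ ~ *$~ *$~ ~ *$* *$* *$~ ~ *$~ — and concatenate.

*$~~*$**$**$~~*$~*$~~*$~*$~~*$**$**$~~*$~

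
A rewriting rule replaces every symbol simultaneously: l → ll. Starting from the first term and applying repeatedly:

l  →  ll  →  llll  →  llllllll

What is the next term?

Apply φ to llllllll symbol by symbol: l→ll, l→ll, l→ll, l→ll, l→ll, l→ll, l→ll, l→ll; joined: ll ll ll ll ll ll ll ll.

llllllllllllllll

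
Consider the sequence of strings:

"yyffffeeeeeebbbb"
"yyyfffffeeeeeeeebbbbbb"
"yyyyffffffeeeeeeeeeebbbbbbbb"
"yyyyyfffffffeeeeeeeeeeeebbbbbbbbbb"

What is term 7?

The n-th term is n y's then n+2 f's then 2n+2 e's then 2n b's, where the shown terms are n = 2, 3, 4, 5.
Setting n = 8 gives 8, 10, 18, 16 characters in each block.

yyyyyyyyffffffffffeeeeeeeeeeeeeeeeeebbbbbbbbbbbbbbbb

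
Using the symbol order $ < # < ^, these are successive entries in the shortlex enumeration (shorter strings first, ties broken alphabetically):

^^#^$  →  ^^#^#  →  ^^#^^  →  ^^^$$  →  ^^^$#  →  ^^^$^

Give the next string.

^^^#$

Treat ^^^$^ as a base-3 numeral over the given alphabet and add one, carrying through any trailing ^'s.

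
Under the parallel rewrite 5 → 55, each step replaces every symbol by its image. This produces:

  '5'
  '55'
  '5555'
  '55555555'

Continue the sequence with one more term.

5555555555555555

Rewriting each symbol of 55555555: 5→55, 5→55, 5→55, 5→55, 5→55, 5→55, 5→55, 5→55, which concatenates to 55 55 55 55 55 55 55 55.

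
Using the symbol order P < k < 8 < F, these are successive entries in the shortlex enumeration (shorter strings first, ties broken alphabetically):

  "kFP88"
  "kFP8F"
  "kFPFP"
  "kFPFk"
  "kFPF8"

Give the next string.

kFPFF

The successor of kFPF8 increments the rightmost position that isn't already F and resets every position after it to P.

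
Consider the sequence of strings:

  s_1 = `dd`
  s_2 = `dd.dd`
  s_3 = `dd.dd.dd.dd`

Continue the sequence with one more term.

Every step duplicates the string with '.' between the halves.
Doubling dd.dd.dd.dd with '.' between the halves:

dd.dd.dd.dd.dd.dd.dd.dd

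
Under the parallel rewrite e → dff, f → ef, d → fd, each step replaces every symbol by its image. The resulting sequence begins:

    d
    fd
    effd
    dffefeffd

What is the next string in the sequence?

fdefefdffefdffefeffd

Expanding dffefeffd: d→fd, f→ef, f→ef, e→dff, f→ef, e→dff, f→ef, f→ef, d→fd. Concatenated: fd ef ef dff ef dff ef ef fd.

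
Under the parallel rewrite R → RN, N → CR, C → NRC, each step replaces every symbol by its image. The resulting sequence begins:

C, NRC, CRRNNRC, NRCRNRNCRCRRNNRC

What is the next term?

Rewriting the 16 symbols of NRCRNRNCRCRRNNRC one by one yields CR RN NRC RN CR RN CR NRC RN NRC RN RN CR CR RN NRC; concatenated:

CRRNNRCRNCRRNCRNRCRNNRCRNRNCRCRRNNRC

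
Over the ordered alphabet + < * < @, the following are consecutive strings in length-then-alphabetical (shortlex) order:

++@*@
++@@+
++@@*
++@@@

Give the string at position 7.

+*++@

Continuing the enumeration 3 steps past ++@@@: ++@@@ → +*+++ → +*++* → (answer).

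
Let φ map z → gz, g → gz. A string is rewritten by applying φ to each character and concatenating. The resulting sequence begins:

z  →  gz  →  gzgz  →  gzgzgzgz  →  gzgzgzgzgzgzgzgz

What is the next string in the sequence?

Rewriting the 16 symbols of gzgzgzgzgzgzgzgz one by one yields gz gz gz gz gz gz gz gz gz gz gz gz gz gz gz gz; concatenated:

gzgzgzgzgzgzgzgzgzgzgzgzgzgzgzgz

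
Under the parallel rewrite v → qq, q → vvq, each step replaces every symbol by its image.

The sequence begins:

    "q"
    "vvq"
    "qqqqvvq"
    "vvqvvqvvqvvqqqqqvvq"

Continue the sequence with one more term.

φ(vvqvvqvvqvvqqqqqvvq) expands symbol-by-symbol to qq qq vvq qq qq vvq qq qq vvq qq qq vvq vvq vvq vvq vvq qq qq vvq; joining the 19 pieces gives the next term.

qqqqvvqqqqqvvqqqqqvvqqqqqvvqvvqvvqvvqvvqqqqqvvq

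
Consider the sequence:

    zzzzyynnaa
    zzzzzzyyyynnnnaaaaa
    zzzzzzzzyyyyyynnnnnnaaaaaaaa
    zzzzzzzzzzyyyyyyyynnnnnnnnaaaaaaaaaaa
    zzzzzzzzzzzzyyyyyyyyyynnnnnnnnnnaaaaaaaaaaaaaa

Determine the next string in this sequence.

Term n consists of 2n+2 z's, followed by 2n y's, followed by 2n n's, followed by 3n-1 a's (n = 1, 2, …).
Setting n = 6 gives 14, 12, 12, 17 characters in each block.

zzzzzzzzzzzzzzyyyyyyyyyyyynnnnnnnnnnnnaaaaaaaaaaaaaaaaa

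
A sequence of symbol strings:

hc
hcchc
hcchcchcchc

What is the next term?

Each string is two copies of the previous one joined by 'c'.
Doubling hcchcchcchc with 'c' between the halves:

hcchcchcchcchcchcchcchc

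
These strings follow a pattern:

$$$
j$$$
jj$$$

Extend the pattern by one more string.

jjj$$$

Each term is the previous one with j prepended.
So the next term is j·jj$$$.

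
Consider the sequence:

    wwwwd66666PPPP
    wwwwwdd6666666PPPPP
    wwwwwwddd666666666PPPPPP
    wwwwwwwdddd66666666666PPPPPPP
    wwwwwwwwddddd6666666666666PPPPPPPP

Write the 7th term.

wwwwwwwwwwddddddd66666666666666666PPPPPPPPPP

Term n consists of n+2 w's, followed by n-1 d's, followed by 2n+1 6's, followed by n+2 P's, where the shown terms are n = 2, 3, 4, 5, 6.
Setting n = 8 gives 10, 7, 17, 10 characters in each block.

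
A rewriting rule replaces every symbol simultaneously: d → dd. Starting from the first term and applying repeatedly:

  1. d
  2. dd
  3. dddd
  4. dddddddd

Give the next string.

dddddddddddddddd

Expanding dddddddd: d→dd, d→dd, d→dd, d→dd, d→dd, d→dd, d→dd, d→dd. Concatenated: dd dd dd dd dd dd dd dd.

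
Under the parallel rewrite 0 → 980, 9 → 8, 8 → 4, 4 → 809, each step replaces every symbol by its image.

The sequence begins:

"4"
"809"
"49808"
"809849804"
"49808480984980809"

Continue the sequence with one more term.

Applying the rule to each of the 17 symbols of 49808480984980809 gives the pieces 809 8 4 980 4 809 4 980 8 4 809 8 4 980 4 980 8, which concatenate to the answer.

8098498048094980848098498049808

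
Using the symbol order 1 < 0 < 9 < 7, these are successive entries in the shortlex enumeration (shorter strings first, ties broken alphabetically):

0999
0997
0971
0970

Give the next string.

0979

Treat 0970 as a base-4 numeral over the given alphabet and add one, carrying through any trailing 7's.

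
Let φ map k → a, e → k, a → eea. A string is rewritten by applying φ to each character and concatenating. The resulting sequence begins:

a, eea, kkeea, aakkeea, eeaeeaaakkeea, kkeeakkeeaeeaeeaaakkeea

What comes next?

φ(kkeeakkeeaeeaeeaaakkeea) expands symbol-by-symbol to a a k k eea a a k k eea k k eea k k eea eea eea a a k k eea; joining the 23 pieces gives the next term.

aakkeeaaakkeeakkeeakkeeaeeaeeaaakkeea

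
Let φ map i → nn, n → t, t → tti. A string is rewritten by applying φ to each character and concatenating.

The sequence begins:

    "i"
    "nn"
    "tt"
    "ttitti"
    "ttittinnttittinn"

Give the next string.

Rewriting the 16 symbols of ttittinnttittinn one by one yields tti tti nn tti tti nn t t tti tti nn tti tti nn t t; concatenated:

ttittinnttittinnttttittinnttittinntt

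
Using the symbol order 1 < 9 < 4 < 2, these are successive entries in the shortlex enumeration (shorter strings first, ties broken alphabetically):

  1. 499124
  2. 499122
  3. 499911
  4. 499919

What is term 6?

Continuing the enumeration 2 steps past 499919: 499919 → 499914 → (answer).

499912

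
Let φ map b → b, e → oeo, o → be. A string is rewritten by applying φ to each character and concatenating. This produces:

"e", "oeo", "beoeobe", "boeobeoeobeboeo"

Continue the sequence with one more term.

φ(boeobeoeobeboeo) expands symbol-by-symbol to b be oeo be b oeo be oeo be b oeo b be oeo be; joining the 15 pieces gives the next term.

bbeoeobeboeobeoeobeboeobbeoeobe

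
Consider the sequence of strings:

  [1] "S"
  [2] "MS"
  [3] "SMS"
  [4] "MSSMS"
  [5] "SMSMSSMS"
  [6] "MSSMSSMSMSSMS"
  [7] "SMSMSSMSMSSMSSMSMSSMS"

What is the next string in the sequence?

MSSMSSMSMSSMSSMSMSSMSMSSMSSMSMSSMS

From term 3 onward, concatenate the second-to-last term with the last: S·MS = SMS, MS·SMS = MSSMS, …
The next term joins MSSMSSMSMSSMS and SMSMSSMSMSSMSSMSMSSMS.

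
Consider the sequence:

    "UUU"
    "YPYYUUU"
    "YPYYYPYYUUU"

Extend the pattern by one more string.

Each term is the previous one with YPYY prepended.
So the next term is YPYY·YPYYYPYYUUU.

YPYYYPYYYPYYUUU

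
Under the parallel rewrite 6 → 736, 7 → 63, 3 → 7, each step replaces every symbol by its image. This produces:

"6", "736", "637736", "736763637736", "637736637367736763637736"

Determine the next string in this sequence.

Rewriting the 24 symbols of 637736637367736763637736 one by one yields 736 7 63 63 7 736 736 7 63 7 736 63 63 7 736 63 736 7 736 7 63 63 7 736; concatenated:

736763637736736763773663637736637367736763637736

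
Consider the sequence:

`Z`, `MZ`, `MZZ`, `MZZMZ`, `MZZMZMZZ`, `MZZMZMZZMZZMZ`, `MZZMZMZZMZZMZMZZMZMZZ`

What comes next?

Each term (from the third on) is the previous term followed by the one before it: term 3 = MZ·Z = MZZ.
Continuing: MZZMZMZZMZZMZMZZMZMZZ · MZZMZMZZMZZMZ gives term 8.

MZZMZMZZMZZMZMZZMZMZZMZZMZMZZMZZMZ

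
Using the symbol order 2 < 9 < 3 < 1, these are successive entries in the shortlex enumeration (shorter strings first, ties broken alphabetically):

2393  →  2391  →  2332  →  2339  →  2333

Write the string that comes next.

The successor of 2333 increments the rightmost position that isn't already 1 and resets every position after it to 2.

2331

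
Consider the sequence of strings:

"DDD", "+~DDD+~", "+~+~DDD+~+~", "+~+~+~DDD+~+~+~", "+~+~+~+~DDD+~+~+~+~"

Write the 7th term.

+~+~+~+~+~+~DDD+~+~+~+~+~+~

Each term wraps the previous one in +~ on the left and +~ on the right.
From +~+~+~+~DDD+~+~+~+~, 2 further steps: +~+~+~+~DDD+~+~+~+~ → +~+~+~+~+~DDD+~+~+~+~+~ → (answer).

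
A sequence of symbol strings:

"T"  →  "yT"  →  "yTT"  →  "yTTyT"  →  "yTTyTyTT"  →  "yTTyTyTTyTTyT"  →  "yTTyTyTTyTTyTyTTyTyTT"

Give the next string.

Each term (from the third on) is the previous term followed by the one before it: term 3 = yT·T = yTT.
Continuing: yTTyTyTTyTTyTyTTyTyTT · yTTyTyTTyTTyT gives term 8.

yTTyTyTTyTTyTyTTyTyTTyTTyTyTTyTTyT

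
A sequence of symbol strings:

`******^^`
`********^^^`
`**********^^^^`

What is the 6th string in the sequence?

Each string has the form *^{2n} ^^{n-1}, where the shown terms are n = 3, 4, 5.
For term 6, n = 8, so the run lengths are 16, 7.

****************^^^^^^^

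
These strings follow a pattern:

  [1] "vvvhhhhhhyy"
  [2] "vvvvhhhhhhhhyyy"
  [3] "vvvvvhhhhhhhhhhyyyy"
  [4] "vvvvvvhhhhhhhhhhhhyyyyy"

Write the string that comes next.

The n-th term is n+1 v's then 2n+2 h's then n y's, where the shown terms are n = 2, 3, 4, 5.
For the next term, n = 6, so the run lengths are 7, 14, 6.

vvvvvvvhhhhhhhhhhhhhhyyyyyy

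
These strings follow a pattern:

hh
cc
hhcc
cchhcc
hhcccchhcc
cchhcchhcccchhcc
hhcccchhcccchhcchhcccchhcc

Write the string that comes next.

From term 3 onward, concatenate the second-to-last term with the last: hh·cc = hhcc, cc·hhcc = cchhcc, …
So term 8 is cchhcchhcccchhcc·hhcccchhcccchhcchhcccchhcc.

cchhcchhcccchhcchhcccchhcccchhcchhcccchhcc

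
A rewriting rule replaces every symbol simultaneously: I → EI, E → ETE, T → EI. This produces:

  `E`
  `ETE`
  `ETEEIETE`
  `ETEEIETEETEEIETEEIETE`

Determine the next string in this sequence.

Rewriting the 21 symbols of ETEEIETEETEEIETEEIETE one by one yields ETE EI ETE ETE EI ETE EI ETE ETE EI ETE ETE EI ETE EI ETE ETE EI ETE EI ETE; concatenated:

ETEEIETEETEEIETEEIETEETEEIETEETEEIETEEIETEETEEIETEEIETE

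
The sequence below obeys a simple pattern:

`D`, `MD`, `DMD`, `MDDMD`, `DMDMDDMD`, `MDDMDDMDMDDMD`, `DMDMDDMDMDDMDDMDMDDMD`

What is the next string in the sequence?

MDDMDDMDMDDMDDMDMDDMDMDDMDDMDMDDMD

From term 3 onward, concatenate the second-to-last term with the last: D·MD = DMD, MD·DMD = MDDMD, …
Continuing: MDDMDDMDMDDMD · DMDMDDMDMDDMDDMDMDDMD gives term 8.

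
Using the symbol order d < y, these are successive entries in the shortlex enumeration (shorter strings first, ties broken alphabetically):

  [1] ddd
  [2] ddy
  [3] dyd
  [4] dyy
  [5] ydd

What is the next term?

The successor of ydd increments the rightmost position that isn't already y and resets every position after it to d.

ydy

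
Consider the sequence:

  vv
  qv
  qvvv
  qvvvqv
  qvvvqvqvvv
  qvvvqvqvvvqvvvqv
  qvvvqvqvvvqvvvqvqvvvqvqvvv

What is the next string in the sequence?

This is a Fibonacci-style word recurrence s(k) = s(k−1)·s(k−2): e.g. qv·vv = qvvv.
Continuing: qvvvqvqvvvqvvvqvqvvvqvqvvv · qvvvqvqvvvqvvvqv gives term 8.

qvvvqvqvvvqvvvqvqvvvqvqvvvqvvvqvqvvvqvvvqv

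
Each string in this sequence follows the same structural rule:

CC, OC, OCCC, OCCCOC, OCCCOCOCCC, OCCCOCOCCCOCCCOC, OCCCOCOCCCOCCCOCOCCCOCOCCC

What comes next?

OCCCOCOCCCOCCCOCOCCCOCOCCCOCCCOCOCCCOCCCOC

This is a Fibonacci-style word recurrence s(k) = s(k−1)·s(k−2): e.g. OC·CC = OCCC.
So term 8 is OCCCOCOCCCOCCCOCOCCCOCOCCC·OCCCOCOCCCOCCCOC.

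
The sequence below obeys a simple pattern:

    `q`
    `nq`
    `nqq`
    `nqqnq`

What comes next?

nqqnqnqq

Each term (from the third on) is the previous term followed by the one before it: term 3 = nq·q = nqq.
The next term joins nqqnq and nqq.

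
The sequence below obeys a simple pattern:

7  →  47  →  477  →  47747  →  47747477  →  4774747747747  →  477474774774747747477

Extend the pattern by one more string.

This is a Fibonacci-style word recurrence s(k) = s(k−1)·s(k−2): e.g. 47·7 = 477.
So term 8 is 477474774774747747477·4774747747747.

4774747747747477474774774747747747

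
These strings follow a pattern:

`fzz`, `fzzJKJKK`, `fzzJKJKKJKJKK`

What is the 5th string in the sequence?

The strings grow by a fixed suffix JKJKK each time.
From fzzJKJKKJKJKK, 2 further steps: fzzJKJKKJKJKK → fzzJKJKKJKJKKJKJKK → (answer).

fzzJKJKKJKJKKJKJKKJKJKK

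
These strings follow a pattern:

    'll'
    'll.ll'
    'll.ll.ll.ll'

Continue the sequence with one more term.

ll.ll.ll.ll.ll.ll.ll.ll

s(k+1) = s(k)·.·s(k) — each term doubles the last with '.' between the halves.
So the next term is two copies of ll.ll.ll.ll with '.' between the halves.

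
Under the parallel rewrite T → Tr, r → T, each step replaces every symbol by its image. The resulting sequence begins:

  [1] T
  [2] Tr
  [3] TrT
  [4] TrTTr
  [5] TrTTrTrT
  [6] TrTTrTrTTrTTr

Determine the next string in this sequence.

Applying the rule to each of the 13 symbols of TrTTrTrTTrTTr gives the pieces Tr T Tr Tr T Tr T Tr Tr T Tr Tr T, which concatenate to the answer.

TrTTrTrTTrTTrTrTTrTrT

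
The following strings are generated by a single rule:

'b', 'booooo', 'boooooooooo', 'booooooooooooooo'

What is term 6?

Every step adds ooooo to the end: s(k+1) = s(k)·ooooo.
From booooooooooooooo, 2 further steps: booooooooooooooo → boooooooooooooooooooo → (answer).

booooooooooooooooooooooooo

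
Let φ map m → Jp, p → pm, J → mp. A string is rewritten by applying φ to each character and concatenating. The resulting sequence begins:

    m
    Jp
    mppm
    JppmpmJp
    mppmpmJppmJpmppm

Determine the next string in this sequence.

Rewriting the 16 symbols of mppmpmJppmJpmppm one by one yields Jp pm pm Jp pm Jp mp pm pm Jp mp pm Jp pm pm Jp; concatenated:

JppmpmJppmJpmppmpmJpmppmJppmpmJp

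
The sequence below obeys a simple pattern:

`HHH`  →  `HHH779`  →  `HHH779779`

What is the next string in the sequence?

HHH779779779

Each term is the previous one with 779 appended.
So the next term is HHH779779·779.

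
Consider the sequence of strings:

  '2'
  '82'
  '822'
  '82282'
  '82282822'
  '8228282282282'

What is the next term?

From term 3 onward, concatenate the last term with the second-to-last: 82·2 = 822, 822·82 = 82282, …
Continuing: 8228282282282 · 82282822 gives term 7.

822828228228282282822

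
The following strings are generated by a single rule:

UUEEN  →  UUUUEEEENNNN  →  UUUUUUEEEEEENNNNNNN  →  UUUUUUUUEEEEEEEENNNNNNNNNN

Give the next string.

Reading off run lengths: U runs 2, 4, 6, 8; E runs 2, 4, 6, 8; N runs 1, 4, 7, 10 — each is linear in n (n = 1, 2, …).
Setting n = 5 gives 10, 10, 13 characters in each block.

UUUUUUUUUUEEEEEEEEEENNNNNNNNNNNNN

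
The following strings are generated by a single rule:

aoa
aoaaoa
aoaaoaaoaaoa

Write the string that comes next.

s(k+1) = s(k)·s(k) — each term doubles the last.
Doubling aoaaoaaoaaoa:

aoaaoaaoaaoaaoaaoaaoaaoa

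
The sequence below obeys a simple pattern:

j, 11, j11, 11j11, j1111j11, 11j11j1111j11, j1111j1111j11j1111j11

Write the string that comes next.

This is a Fibonacci-style word recurrence s(k) = s(k−2)·s(k−1): e.g. j·11 = j11.
The next term joins 11j11j1111j11 and j1111j1111j11j1111j11.

11j11j1111j11j1111j1111j11j1111j11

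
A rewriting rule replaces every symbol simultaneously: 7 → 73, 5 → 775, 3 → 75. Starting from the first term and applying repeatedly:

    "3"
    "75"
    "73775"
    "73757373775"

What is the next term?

Apply φ to 73757373775 symbol by symbol: 7→73, 3→75, 7→73, 5→775, 7→73, 3→75, 7→73, 3→75, 7→73, 7→73, 5→775; joined: 73 75 73 775 73 75 73 75 73 73 775.

737573775737573757373775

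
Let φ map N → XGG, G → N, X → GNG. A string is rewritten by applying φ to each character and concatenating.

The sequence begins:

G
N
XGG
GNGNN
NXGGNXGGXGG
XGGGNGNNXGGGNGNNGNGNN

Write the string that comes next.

Applying the rule to each of the 21 symbols of XGGGNGNNXGGGNGNNGNGNN gives the pieces GNG N N N XGG N XGG XGG GNG N N N XGG N XGG XGG N XGG N XGG XGG, which concatenate to the answer.

GNGNNNXGGNXGGXGGGNGNNNXGGNXGGXGGNXGGNXGGXGG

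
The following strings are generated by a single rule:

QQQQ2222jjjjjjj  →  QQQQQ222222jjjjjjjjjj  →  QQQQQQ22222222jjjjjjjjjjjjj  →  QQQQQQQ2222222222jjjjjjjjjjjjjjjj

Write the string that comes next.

QQQQQQQQ222222222222jjjjjjjjjjjjjjjjjjj

Reading off run lengths: Q runs 4, 5, 6, 7; 2 runs 4, 6, 8, 10; j runs 7, 10, 13, 16 — each is linear in n, where the shown terms are n = 2, 3, 4, 5.
For the next term, n = 6, so the run lengths are 8, 12, 19.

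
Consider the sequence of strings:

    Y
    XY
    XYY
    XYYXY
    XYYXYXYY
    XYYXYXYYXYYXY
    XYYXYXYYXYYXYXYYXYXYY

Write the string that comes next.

Each term (from the third on) is the previous term followed by the one before it: term 3 = XY·Y = XYY.
The next term joins XYYXYXYYXYYXYXYYXYXYY and XYYXYXYYXYYXY.

XYYXYXYYXYYXYXYYXYXYYXYYXYXYYXYYXY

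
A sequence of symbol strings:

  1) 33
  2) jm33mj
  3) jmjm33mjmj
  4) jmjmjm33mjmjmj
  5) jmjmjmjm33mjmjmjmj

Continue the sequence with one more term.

jmjmjmjmjm33mjmjmjmjmj

s(k+1) = jm·s(k)·mj, so each term gains jm as a prefix and mj as a suffix.
So the next term is jm·jmjmjmjm33mjmjmjmj·mj.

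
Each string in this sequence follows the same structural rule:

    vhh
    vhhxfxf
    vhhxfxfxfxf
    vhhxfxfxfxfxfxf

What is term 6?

vhhxfxfxfxfxfxfxfxfxfxf

The strings grow by a fixed suffix xfxf each time.
From vhhxfxfxfxfxfxf, 2 further steps: vhhxfxfxfxfxfxf → vhhxfxfxfxfxfxfxfxf → (answer).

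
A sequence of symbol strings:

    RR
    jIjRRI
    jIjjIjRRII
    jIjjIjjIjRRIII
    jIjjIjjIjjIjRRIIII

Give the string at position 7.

Each term wraps the previous one in jIj on the left and I on the right.
From jIjjIjjIjjIjRRIIII, 2 further steps: jIjjIjjIjjIjRRIIII → jIjjIjjIjjIjjIjRRIIIII → (answer).

jIjjIjjIjjIjjIjjIjRRIIIIII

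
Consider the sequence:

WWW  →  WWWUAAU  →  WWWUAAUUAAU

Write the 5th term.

WWWUAAUUAAUUAAUUAAU

Each term is the previous one with UAAU appended.
From WWWUAAUUAAU, 2 further steps: WWWUAAUUAAU → WWWUAAUUAAUUAAU → (answer).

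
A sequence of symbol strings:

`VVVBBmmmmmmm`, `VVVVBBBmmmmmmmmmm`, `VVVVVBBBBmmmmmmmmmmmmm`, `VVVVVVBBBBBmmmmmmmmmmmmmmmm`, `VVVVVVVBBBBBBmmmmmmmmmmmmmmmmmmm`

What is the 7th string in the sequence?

VVVVVVVVVBBBBBBBBmmmmmmmmmmmmmmmmmmmmmmmmm

Reading off run lengths: V runs 3, 4, 5, 6, 7; B runs 2, 3, 4, 5, 6; m runs 7, 10, 13, 16, 19 — each is linear in n, where the shown terms are n = 2, 3, 4, 5, 6.
At n = 8 the blocks have lengths 9, 8, 25.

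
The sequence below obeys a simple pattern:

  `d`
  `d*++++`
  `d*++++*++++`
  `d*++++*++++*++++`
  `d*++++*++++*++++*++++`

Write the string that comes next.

Every step adds *++++ to the end: s(k+1) = s(k)·*++++.
So the next term is d*++++*++++*++++*++++·*++++.

d*++++*++++*++++*++++*++++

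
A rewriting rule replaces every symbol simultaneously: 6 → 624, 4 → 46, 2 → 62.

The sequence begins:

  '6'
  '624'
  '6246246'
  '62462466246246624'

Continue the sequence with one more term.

φ(62462466246246624) expands symbol-by-symbol to 624 62 46 624 62 46 624 624 62 46 624 62 46 624 624 62 46; joining the 17 pieces gives the next term.

62462466246246624624624662462466246246246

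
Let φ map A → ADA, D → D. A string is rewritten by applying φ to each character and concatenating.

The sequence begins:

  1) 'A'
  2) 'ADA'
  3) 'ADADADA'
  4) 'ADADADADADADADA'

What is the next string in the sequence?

ADADADADADADADADADADADADADADADA

Replace each of the 15 characters of ADADADADADADADA in place — ADA D ADA D ADA D ADA D ADA D ADA D ADA D ADA — and concatenate.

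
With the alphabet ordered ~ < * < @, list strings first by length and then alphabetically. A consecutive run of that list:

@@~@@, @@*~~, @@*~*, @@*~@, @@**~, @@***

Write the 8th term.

@@*@~

Continuing the enumeration 2 steps past @@***: @@*** → @@**@ → (answer).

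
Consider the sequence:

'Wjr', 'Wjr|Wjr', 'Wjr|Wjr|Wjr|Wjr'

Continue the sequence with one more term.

Wjr|Wjr|Wjr|Wjr|Wjr|Wjr|Wjr|Wjr

Every step duplicates the string with '|' between the halves.
One more doubling of Wjr|Wjr|Wjr|Wjr gives the answer.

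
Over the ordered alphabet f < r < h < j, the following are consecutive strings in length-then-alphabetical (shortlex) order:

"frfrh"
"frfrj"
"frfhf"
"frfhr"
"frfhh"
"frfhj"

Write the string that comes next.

The successor of frfhj increments the rightmost position that isn't already j and resets every position after it to f.

frfjf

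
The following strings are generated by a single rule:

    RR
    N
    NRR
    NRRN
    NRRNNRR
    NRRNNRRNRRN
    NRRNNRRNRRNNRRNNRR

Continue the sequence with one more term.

NRRNNRRNRRNNRRNNRRNRRNNRRNRRN

This is a Fibonacci-style word recurrence s(k) = s(k−1)·s(k−2): e.g. N·RR = NRR.
So term 8 is NRRNNRRNRRNNRRNNRR·NRRNNRRNRRN.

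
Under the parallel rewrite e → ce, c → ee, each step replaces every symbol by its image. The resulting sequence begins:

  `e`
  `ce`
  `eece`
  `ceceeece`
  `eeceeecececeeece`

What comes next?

ceceeecececeeeceeeceeecececeeece

φ(eeceeecececeeece) expands symbol-by-symbol to ce ce ee ce ce ce ee ce ee ce ee ce ce ce ee ce; joining the 16 pieces gives the next term.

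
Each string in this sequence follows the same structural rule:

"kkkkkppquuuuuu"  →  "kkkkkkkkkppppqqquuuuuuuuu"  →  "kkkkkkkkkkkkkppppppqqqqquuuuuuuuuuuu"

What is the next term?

Term n consists of 4n+1 k's, followed by 2n p's, followed by 2n-1 q's, followed by 3n+3 u's (n = 1, 2, …).
At n = 4 the blocks have lengths 17, 8, 7, 15.

kkkkkkkkkkkkkkkkkppppppppqqqqqqquuuuuuuuuuuuuuu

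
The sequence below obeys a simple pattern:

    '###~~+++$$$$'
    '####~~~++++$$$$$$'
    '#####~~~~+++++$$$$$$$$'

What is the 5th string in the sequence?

Reading off run lengths: # runs 3, 4, 5; ~ runs 2, 3, 4; + runs 3, 4, 5; $ runs 4, 6, 8 — each is linear in n, where the shown terms are n = 2, 3, 4.
At n = 6 the blocks have lengths 7, 6, 7, 12.

#######~~~~~~+++++++$$$$$$$$$$$$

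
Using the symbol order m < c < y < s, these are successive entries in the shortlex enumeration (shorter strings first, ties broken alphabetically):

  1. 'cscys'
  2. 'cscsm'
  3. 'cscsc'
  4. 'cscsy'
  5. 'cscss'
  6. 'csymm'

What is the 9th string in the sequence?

Advancing 3 positions from csymm through csymm → csymc → csymy reaches term 9.

csyms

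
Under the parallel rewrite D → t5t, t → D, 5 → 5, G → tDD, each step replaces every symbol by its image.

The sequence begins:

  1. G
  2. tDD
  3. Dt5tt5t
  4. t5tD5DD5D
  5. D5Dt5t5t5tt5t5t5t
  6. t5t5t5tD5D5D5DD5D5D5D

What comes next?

D5D5D5Dt5t5t5t5t5t5t5tt5t5t5t5t5t5t5t

Applying the rule to each of the 21 symbols of t5t5t5tD5D5D5DD5D5D5D gives the pieces D 5 D 5 D 5 D t5t 5 t5t 5 t5t 5 t5t t5t 5 t5t 5 t5t 5 t5t, which concatenate to the answer.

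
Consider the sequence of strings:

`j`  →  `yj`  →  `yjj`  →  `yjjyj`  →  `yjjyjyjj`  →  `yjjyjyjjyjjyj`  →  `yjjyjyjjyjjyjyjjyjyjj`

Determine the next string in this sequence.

This is a Fibonacci-style word recurrence s(k) = s(k−1)·s(k−2): e.g. yj·j = yjj.
So term 8 is yjjyjyjjyjjyjyjjyjyjj·yjjyjyjjyjjyj.

yjjyjyjjyjjyjyjjyjyjjyjjyjyjjyjjyj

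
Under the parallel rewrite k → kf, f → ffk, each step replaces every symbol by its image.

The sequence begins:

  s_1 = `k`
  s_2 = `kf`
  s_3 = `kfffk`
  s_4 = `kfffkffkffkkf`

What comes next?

φ(kfffkffkffkkf) expands symbol-by-symbol to kf ffk ffk ffk kf ffk ffk kf ffk ffk kf kf ffk; joining the 13 pieces gives the next term.

kfffkffkffkkfffkffkkfffkffkkfkfffk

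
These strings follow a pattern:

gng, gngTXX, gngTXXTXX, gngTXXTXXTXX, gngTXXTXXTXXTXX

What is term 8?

Every step adds TXX to the end: s(k+1) = s(k)·TXX.
From gngTXXTXXTXXTXX, 3 further steps: gngTXXTXXTXXTXX → gngTXXTXXTXXTXXTXX → gngTXXTXXTXXTXXTXXTXX → (answer).

gngTXXTXXTXXTXXTXXTXXTXX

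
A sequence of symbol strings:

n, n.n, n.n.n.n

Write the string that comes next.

Every step duplicates the string with '.' between the halves.
Doubling n.n.n.n with '.' between the halves:

n.n.n.n.n.n.n.n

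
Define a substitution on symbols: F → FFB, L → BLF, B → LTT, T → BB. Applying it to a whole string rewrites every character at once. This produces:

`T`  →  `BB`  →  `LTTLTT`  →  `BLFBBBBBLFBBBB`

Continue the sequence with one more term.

Replace each of the 14 characters of BLFBBBBBLFBBBB in place — LTT BLF FFB LTT LTT LTT LTT LTT BLF FFB LTT LTT LTT LTT — and concatenate.

LTTBLFFFBLTTLTTLTTLTTLTTBLFFFBLTTLTTLTTLTT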